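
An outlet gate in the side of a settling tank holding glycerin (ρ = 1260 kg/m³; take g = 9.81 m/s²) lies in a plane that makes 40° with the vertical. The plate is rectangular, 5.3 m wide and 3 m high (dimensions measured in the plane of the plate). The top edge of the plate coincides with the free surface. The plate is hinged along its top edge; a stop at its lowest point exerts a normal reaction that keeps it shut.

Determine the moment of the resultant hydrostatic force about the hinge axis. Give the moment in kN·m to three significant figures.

γ = ρg = 1260 × 9.81 / 1000 = 12.3606 kN/m³.
The plate makes 40° with the vertical, i.e. θ = 90° − 40° = 50° to the horizontal. Measuring y along the incline from the free-surface line, vertical depth h = y·sinθ with sinθ = 0.766044.
The centroid lies 3/2 = 1.5 m below the top edge, so y_c = 1.5 m and h_c = 1.5 × 0.766044 = 1.14907 m.
A = 5.3 × 3 = 15.9 m².
Resultant F = γ·h_c·A = 12.3606 × 1.14907 × 15.9 = 225.831 kN.
I_c = b·h³/12 = 5.3 × 3³/12 = 11.925 m⁴.
Centre of pressure: y_p = y_c + I_c/(y_c·A) = 1.5 + 11.925/(1.5 × 15.9) = 1.5 + 0.5 = 2 m along the plane.
The resultant acts 1.5 + 0.5 = 2 m (along the plate) below the hinge at the top edge, so the moment about the hinge is M = F × 2 = 225.831 × 2 = 451.662 kN·m.

M ≈ 452 kN·m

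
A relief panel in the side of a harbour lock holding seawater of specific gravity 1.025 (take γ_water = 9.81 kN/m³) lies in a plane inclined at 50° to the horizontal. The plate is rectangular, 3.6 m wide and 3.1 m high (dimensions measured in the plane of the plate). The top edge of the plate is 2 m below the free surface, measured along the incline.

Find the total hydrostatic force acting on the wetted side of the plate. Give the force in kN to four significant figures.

γ = 1.025 × 9.81 = 10.05525 kN/m³.
Let θ = 50° be the plate's angle to the horizontal; measure y along the incline from where the plane meets the free surface. Vertical depth h = y·sinθ with sinθ = 0.766044.
The centroid lies 3.1/2 = 1.55 m below the top edge, so y_c = 2 + 1.55 = 3.55 m and h_c = 3.55 × 0.766044 = 2.71946 m.
A = 3.6 × 3.1 = 11.16 m².
Resultant F = γ·h_c·A = 10.05525 × 2.71946 × 11.16 = 305.169 kN.

F ≈ 305.2 kN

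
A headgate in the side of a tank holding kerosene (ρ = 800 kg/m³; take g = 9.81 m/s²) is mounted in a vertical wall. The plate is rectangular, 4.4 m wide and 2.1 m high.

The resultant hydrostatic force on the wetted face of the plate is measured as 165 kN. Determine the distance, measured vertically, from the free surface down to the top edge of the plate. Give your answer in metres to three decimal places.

d_top ≈ 1.225 m

γ = ρg = 800 × 9.81 / 1000 = 7.848 kN/m³.
A = 4.4 × 2.1 = 9.24 m².
From F = γ·h_c·A, the centroid depth is h_c = 165/(7.848 × 9.24) = 2.27537 m.
The centroid lies 2.1/2 = 1.05 m below the top edge, so the top edge sits at h_top = 2.27537 − 1.05 = 1.22537 m below the surface.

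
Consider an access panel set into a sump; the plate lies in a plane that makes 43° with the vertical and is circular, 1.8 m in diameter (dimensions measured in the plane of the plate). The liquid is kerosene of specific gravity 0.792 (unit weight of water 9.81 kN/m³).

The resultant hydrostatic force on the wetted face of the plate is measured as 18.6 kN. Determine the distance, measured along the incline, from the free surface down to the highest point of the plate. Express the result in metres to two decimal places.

γ = 0.792 × 9.81 = 7.76952 kN/m³.
A = π(0.9)² = 2.54469 m².
From F = γ·h_c·A, the centroid depth is h_c = 18.6/(7.76952 × 2.54469) = 0.940771 m.
The plate makes 43° with the vertical, i.e. θ = 90° − 43° = 47° to the horizontal. Measuring y along the incline from the free-surface line, vertical depth h = y·sinθ with sinθ = 0.731354.
Along the incline, y_c = h_c/sinθ = 0.940771/0.731354 = 1.28634 m.
The centroid is at the centre, 0.9 m below the top of the plate, so the highest point sits at y_top = 1.28634 − 0.9 = 0.38634 m along the incline.

y_top ≈ 0.39 m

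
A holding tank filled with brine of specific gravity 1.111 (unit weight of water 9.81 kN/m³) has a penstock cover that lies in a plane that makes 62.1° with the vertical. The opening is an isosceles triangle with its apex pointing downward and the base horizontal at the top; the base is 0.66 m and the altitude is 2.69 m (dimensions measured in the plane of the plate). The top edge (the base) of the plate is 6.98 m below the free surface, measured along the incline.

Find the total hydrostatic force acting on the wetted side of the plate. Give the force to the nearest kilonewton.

F ≈ 36 kN

γ = 1.111 × 9.81 = 10.89891 kN/m³.
The plate makes 62.1° with the vertical, i.e. θ = 90° − 62.1° = 27.9° to the horizontal. Measuring y along the incline from the free-surface line, vertical depth h = y·sinθ with sinθ = 0.467930.
With the apex down, the centroid sits h/3 = 2.69/3 = 0.896667 m below the base (the top edge), so y_c = 6.98 + 0.896667 = 7.87667 m and h_c = 7.87667 × 0.467930 = 3.68573 m.
A = ½ × 0.66 × 2.69 = 0.8877 m².
Resultant F = γ·h_c·A = 10.89891 × 3.68573 × 0.8877 = 35.6593 kN.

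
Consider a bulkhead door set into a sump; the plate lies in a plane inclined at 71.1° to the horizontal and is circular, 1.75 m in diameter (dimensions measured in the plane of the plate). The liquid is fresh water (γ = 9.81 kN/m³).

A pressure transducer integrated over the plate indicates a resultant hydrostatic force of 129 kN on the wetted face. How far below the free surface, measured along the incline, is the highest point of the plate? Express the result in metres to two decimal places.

γ = 9.81 kN/m³.
A = π(0.875)² = 2.40528 m².
From F = γ·h_c·A, the centroid depth is h_c = 129/(9.81 × 2.40528) = 5.46708 m.
Let θ = 71.1° be the plate's angle to the horizontal; measure y along the incline from where the plane meets the free surface. Vertical depth h = y·sinθ with sinθ = 0.946085.
Along the incline, y_c = h_c/sinθ = 5.46708/0.946085 = 5.77864 m.
The centroid is at the centre, 0.875 m below the top of the plate, so the highest point sits at y_top = 5.77864 − 0.875 = 4.90364 m along the incline.

y_top ≈ 4.90 m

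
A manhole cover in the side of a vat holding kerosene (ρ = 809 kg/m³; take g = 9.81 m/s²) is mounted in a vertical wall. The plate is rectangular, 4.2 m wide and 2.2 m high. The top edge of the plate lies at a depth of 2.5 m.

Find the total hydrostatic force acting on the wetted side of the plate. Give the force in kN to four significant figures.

F ≈ 264.0 kN

γ = ρg = 809 × 9.81 / 1000 = 7.93629 kN/m³.
The centroid lies 2.2/2 = 1.1 m below the top edge, so the centroid depth is h_c = 2.5 + 1.1 = 3.6 m.
A = 4.2 × 2.2 = 9.24 m².
Resultant F = γ·h_c·A = 7.93629 × 3.6 × 9.24 = 263.993 kN.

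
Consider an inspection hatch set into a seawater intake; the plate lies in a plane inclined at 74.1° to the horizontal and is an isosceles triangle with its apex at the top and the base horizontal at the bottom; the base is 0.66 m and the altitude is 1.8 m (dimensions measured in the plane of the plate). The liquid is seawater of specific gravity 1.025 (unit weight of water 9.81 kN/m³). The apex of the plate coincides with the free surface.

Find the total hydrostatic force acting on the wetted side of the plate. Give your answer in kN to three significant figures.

γ = 1.025 × 9.81 = 10.05525 kN/m³.
Let θ = 74.1° be the plate's angle to the horizontal; measure y along the incline from where the plane meets the free surface. Vertical depth h = y·sinθ with sinθ = 0.961741.
With the apex up, the centroid sits 2h/3 = 2 × 1.8/3 = 1.2 m below the apex, so y_c = 1.2 m and h_c = 1.2 × 0.961741 = 1.15409 m.
A = ½ × 0.66 × 1.8 = 0.594 m².
Resultant F = γ·h_c·A = 10.05525 × 1.15409 × 0.594 = 6.89317 kN.

F ≈ 6.89 kN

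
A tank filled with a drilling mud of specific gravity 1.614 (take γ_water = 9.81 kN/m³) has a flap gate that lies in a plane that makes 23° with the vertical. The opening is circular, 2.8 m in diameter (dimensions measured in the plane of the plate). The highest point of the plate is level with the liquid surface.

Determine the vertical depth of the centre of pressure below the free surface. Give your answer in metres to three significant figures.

h_p = 1.61 m

γ = 1.614 × 9.81 = 15.83334 kN/m³.
The plate makes 23° with the vertical, i.e. θ = 90° − 23° = 67° to the horizontal. Measuring y along the incline from the free-surface line, vertical depth h = y·sinθ with sinθ = 0.920505.
The centroid is at the centre, 1.4 m below the top of the plate, so y_c = 1.4 m and h_c = 1.4 × 0.920505 = 1.28871 m.
A = π(1.4)² = 6.15752 m².
Resultant F = γ·h_c·A = 15.83334 × 1.28871 × 6.15752 = 125.642 kN.
I_c = πr⁴/4 = π × 1.4⁴/4 = 3.01719 m⁴.
Centre of pressure: y_p = y_c + I_c/(y_c·A) = 1.4 + 3.01719/(1.4 × 6.15752) = 1.4 + 0.350001 = 1.75 m along the plane.
Vertically, h_p = y_p·sinθ = 1.75 × 0.920505 = 1.61088 m.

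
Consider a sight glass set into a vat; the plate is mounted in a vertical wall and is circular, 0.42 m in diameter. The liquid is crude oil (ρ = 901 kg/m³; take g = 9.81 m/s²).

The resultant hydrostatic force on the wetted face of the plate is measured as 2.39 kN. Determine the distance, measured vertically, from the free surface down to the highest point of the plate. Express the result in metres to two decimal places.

d_top ≈ 1.74 m

γ = ρg = 901 × 9.81 / 1000 = 8.83881 kN/m³.
A = π(0.21)² = 0.138544 m².
From F = γ·h_c·A, the centroid depth is h_c = 2.39/(8.83881 × 0.138544) = 1.95171 m.
The centroid is at the centre, 0.21 m below the top of the plate, so the highest point sits at h_top = 1.95171 − 0.21 = 1.74171 m below the surface.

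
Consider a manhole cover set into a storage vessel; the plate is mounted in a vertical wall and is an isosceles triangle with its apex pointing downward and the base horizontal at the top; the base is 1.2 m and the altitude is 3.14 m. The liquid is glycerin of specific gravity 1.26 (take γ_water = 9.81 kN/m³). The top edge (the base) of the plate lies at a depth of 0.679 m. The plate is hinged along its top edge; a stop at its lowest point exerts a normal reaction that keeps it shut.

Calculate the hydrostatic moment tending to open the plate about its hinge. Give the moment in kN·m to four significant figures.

γ = 1.26 × 9.81 = 12.3606 kN/m³.
With the apex down, the centroid sits h/3 = 3.14/3 = 1.04667 m below the base (the top edge), so the centroid depth is h_c = 0.679 + 1.04667 = 1.72567 m.
A = ½ × 1.2 × 3.14 = 1.884 m².
Resultant F = γ·h_c·A = 12.3606 × 1.72567 × 1.884 = 40.1863 kN.
I_c = b·h³/36 = 1.2 × 3.14³/36 = 1.03197 m⁴.
Centre of pressure: y_p = y_c + I_c/(y_c·A) = 1.72567 + 1.03197/(1.72567 × 1.884) = 1.72567 + 0.317416 = 2.04309 m along the plane.
The resultant acts 1.04667 + 0.317416 = 1.36409 m (along the plate) below the hinge at the top edge, so the moment about the hinge is M = F × 1.36409 = 40.1863 × 1.36409 = 54.8177 kN·m.

M ≈ 54.82 kN·m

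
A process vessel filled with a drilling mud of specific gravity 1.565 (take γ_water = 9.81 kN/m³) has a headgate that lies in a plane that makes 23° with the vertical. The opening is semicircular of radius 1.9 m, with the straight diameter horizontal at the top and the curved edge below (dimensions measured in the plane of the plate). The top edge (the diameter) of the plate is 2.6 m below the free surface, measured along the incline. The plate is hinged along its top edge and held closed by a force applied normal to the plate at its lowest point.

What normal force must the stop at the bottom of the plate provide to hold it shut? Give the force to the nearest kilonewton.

P ≈ 126 kN

γ = 1.565 × 9.81 = 15.35265 kN/m³.
The plate makes 23° with the vertical, i.e. θ = 90° − 23° = 67° to the horizontal. Measuring y along the incline from the free-surface line, vertical depth h = y·sinθ with sinθ = 0.920505.
The centroid of a semicircle lies 4r/(3π) = 0.806385 m from the diameter, here below the top edge, so y_c = 2.6 + 0.806385 = 3.40639 m and h_c = 3.40639 × 0.920505 = 3.1356 m.
A = πr²/2 = π × 1.9²/2 = 5.67057 m².
Resultant F = γ·h_c·A = 15.35265 × 3.1356 × 5.67057 = 272.98 kN.
I_c = (π/8 − 8/(9π))·r⁴ = 0.109757 × 1.9⁴ = 1.43036 m⁴.
Centre of pressure: y_p = y_c + I_c/(y_c·A) = 3.40639 + 1.43036/(3.40639 × 5.67057) = 3.40639 + 0.0740499 = 3.48044 m along the plane.
The resultant acts 0.806385 + 0.0740499 = 0.880435 m (along the plate) below the hinge at the top edge, so the moment about the hinge is M = F × 0.880435 = 272.98 × 0.880435 = 240.341 kN·m.
A normal force at the bottom, 1.9 m from the hinge, must supply this moment: P = 240.341/1.9 = 126.495 kN.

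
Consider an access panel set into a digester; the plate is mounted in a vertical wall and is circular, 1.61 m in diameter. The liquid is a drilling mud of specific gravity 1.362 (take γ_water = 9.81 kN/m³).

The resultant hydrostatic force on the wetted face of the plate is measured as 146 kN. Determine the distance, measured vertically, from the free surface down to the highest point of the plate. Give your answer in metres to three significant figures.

d_top ≈ 4.56 m

γ = 1.362 × 9.81 = 13.36122 kN/m³.
A = π(0.805)² = 2.03583 m².
From F = γ·h_c·A, the centroid depth is h_c = 146/(13.36122 × 2.03583) = 5.36742 m.
The centroid is at the centre, 0.805 m below the top of the plate, so the highest point sits at h_top = 5.36742 − 0.805 = 4.56242 m below the surface.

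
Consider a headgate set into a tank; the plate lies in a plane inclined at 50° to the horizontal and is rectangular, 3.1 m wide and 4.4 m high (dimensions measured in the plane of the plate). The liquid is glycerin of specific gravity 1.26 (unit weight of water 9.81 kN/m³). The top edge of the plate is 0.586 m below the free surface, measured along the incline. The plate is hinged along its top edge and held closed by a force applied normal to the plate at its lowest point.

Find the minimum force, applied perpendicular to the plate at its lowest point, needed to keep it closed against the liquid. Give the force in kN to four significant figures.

P ≈ 227.3 kN

γ = 1.26 × 9.81 = 12.3606 kN/m³.
Let θ = 50° be the plate's angle to the horizontal; measure y along the incline from where the plane meets the free surface. Vertical depth h = y·sinθ with sinθ = 0.766044.
The centroid lies 4.4/2 = 2.2 m below the top edge, so y_c = 0.586 + 2.2 = 2.786 m and h_c = 2.786 × 0.766044 = 2.1342 m.
A = 3.1 × 4.4 = 13.64 m².
Resultant F = γ·h_c·A = 12.3606 × 2.1342 × 13.64 = 359.823 kN.
I_c = b·h³/12 = 3.1 × 4.4³/12 = 22.0059 m⁴.
Centre of pressure: y_p = y_c + I_c/(y_c·A) = 2.786 + 22.0059/(2.786 × 13.64) = 2.786 + 0.579087 = 3.36509 m along the plane.
The resultant acts 2.2 + 0.579087 = 2.77909 m (along the plate) below the hinge at the top edge, so the moment about the hinge is M = F × 2.77909 = 359.823 × 2.77909 = 999.981 kN·m.
A normal force at the bottom, 4.4 m from the hinge, must supply this moment: P = 999.981/4.4 = 227.268 kN.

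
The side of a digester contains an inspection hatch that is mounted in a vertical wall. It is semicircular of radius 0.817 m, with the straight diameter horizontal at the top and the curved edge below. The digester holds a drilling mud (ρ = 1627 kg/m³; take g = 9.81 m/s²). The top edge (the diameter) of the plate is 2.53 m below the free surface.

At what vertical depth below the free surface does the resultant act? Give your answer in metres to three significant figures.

γ = ρg = 1627 × 9.81 / 1000 = 15.96087 kN/m³.
The centroid of a semicircle lies 4r/(3π) = 0.346746 m from the diameter, here below the top edge, so the centroid depth is h_c = 2.53 + 0.346746 = 2.87675 m.
A = πr²/2 = π × 0.817²/2 = 1.04849 m².
Resultant F = γ·h_c·A = 15.96087 × 2.87675 × 1.04849 = 48.1419 kN.
I_c = (π/8 − 8/(9π))·r⁴ = 0.109757 × 0.817⁴ = 0.0489013 m⁴.
Centre of pressure: y_p = y_c + I_c/(y_c·A) = 2.87675 + 0.0489013/(2.87675 × 1.04849) = 2.87675 + 0.0162126 = 2.89296 m along the plane.

h_p = 2.89 m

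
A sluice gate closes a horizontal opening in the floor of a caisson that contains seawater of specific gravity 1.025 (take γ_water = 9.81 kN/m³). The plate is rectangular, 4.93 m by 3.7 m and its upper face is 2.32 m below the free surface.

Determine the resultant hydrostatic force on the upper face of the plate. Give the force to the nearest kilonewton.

F ≈ 426 kN

γ = 1.025 × 9.81 = 10.05525 kN/m³.
The plate is horizontal, so pressure is uniform at p = γ·h = 10.05525 × 2.32 = 23.3282 kN/m².
A = 4.93 × 3.7 = 18.241 m².
F = p·A = 23.3282 × 18.241 = 425.53 kN.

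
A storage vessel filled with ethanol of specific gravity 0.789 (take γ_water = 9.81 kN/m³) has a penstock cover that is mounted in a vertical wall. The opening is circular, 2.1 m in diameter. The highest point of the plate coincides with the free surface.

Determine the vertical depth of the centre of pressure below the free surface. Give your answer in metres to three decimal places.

γ = 0.789 × 9.81 = 7.74009 kN/m³.
The centroid is at the centre, 1.05 m below the top of the plate, so the centroid depth is h_c = 1.05 m.
A = π(1.05)² = 3.46361 m².
Resultant F = γ·h_c·A = 7.74009 × 1.05 × 3.46361 = 28.1491 kN.
I_c = πr⁴/4 = π × 1.05⁴/4 = 0.954656 m⁴.
Centre of pressure: y_p = y_c + I_c/(y_c·A) = 1.05 + 0.954656/(1.05 × 3.46361) = 1.05 + 0.2625 = 1.3125 m along the plane.

h_p = 1.313 m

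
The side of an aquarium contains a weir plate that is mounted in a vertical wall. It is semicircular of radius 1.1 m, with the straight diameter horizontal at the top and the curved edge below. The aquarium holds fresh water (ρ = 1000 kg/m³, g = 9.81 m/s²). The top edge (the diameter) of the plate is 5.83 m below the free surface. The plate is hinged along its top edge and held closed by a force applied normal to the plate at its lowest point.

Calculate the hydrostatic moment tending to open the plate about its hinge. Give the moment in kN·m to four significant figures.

γ = ρg = 1000 × 9.81 = 9810 N/m³ = 9.81 kN/m³.
The centroid of a semicircle lies 4r/(3π) = 0.466854 m from the diameter, here below the top edge, so the centroid depth is h_c = 5.83 + 0.466854 = 6.29685 m.
A = πr²/2 = π × 1.1²/2 = 1.90066 m².
Resultant F = γ·h_c·A = 9.81 × 6.29685 × 1.90066 = 117.408 kN.
I_c = (π/8 − 8/(9π))·r⁴ = 0.109757 × 1.1⁴ = 0.160695 m⁴.
Centre of pressure: y_p = y_c + I_c/(y_c·A) = 6.29685 + 0.160695/(6.29685 × 1.90066) = 6.29685 + 0.0134269 = 6.31028 m along the plane.
The resultant acts 0.466854 + 0.0134269 = 0.480281 m (along the plate) below the hinge at the top edge, so the moment about the hinge is M = F × 0.480281 = 117.408 × 0.480281 = 56.3888 kN·m.

M ≈ 56.39 kN·m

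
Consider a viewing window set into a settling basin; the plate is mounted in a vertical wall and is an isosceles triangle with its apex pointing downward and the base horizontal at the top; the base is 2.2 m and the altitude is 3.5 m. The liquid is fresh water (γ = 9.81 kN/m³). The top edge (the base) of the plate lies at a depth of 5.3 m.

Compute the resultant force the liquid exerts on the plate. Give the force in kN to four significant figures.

γ = 9.81 kN/m³.
With the apex down, the centroid sits h/3 = 3.5/3 = 1.16667 m below the base (the top edge), so the centroid depth is h_c = 5.3 + 1.16667 = 6.46667 m.
A = ½ × 2.2 × 3.5 = 3.85 m².
Resultant F = γ·h_c·A = 9.81 × 6.46667 × 3.85 = 244.236 kN.

F ≈ 244.2 kN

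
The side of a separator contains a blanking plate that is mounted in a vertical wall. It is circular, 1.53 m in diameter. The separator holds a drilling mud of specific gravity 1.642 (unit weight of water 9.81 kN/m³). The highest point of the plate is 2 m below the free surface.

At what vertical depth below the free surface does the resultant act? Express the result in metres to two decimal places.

h_p = 2.82 m

γ = 1.642 × 9.81 = 16.10802 kN/m³.
The centroid is at the centre, 0.765 m below the top of the plate, so the centroid depth is h_c = 2 + 0.765 = 2.765 m.
A = π(0.765)² = 1.83854 m².
Resultant F = γ·h_c·A = 16.10802 × 2.765 × 1.83854 = 81.8861 kN.
I_c = πr⁴/4 = π × 0.765⁴/4 = 0.26899 m⁴.
Centre of pressure: y_p = y_c + I_c/(y_c·A) = 2.765 + 0.26899/(2.765 × 1.83854) = 2.765 + 0.0529137 = 2.81791 m along the plane.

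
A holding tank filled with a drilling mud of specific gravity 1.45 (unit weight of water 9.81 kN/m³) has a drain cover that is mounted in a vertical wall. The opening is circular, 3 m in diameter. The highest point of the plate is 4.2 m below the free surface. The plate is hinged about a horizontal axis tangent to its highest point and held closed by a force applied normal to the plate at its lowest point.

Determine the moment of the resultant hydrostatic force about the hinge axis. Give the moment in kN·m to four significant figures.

γ = 1.45 × 9.81 = 14.2245 kN/m³.
The centroid is at the centre, 1.5 m below the top of the plate, so the centroid depth is h_c = 4.2 + 1.5 = 5.7 m.
A = π(1.5)² = 7.06858 m².
Resultant F = γ·h_c·A = 14.2245 × 5.7 × 7.06858 = 573.118 kN.
I_c = πr⁴/4 = π × 1.5⁴/4 = 3.97608 m⁴.
Centre of pressure: y_p = y_c + I_c/(y_c·A) = 5.7 + 3.97608/(5.7 × 7.06858) = 5.7 + 0.0986843 = 5.79868 m along the plane.
The resultant acts 1.5 + 0.0986843 = 1.59868 m (along the plate) below the hinge at the top edge, so the moment about the hinge is M = F × 1.59868 = 573.118 × 1.59868 = 916.232 kN·m.

M ≈ 916.2 kN·m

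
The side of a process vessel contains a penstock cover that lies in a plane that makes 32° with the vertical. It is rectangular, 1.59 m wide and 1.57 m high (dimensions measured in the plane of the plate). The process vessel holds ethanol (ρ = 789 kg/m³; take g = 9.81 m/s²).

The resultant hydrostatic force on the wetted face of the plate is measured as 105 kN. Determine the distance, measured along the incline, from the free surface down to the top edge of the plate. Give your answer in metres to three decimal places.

y_top ≈ 5.623 m

γ = ρg = 789 × 9.81 / 1000 = 7.74009 kN/m³.
A = 1.59 × 1.57 = 2.4963 m².
From F = γ·h_c·A, the centroid depth is h_c = 105/(7.74009 × 2.4963) = 5.43434 m.
The plate makes 32° with the vertical, i.e. θ = 90° − 32° = 58° to the horizontal. Measuring y along the incline from the free-surface line, vertical depth h = y·sinθ with sinθ = 0.848048.
Along the incline, y_c = h_c/sinθ = 5.43434/0.848048 = 6.40806 m.
The centroid lies 1.57/2 = 0.785 m below the top edge, so the top edge sits at y_top = 6.40806 − 0.785 = 5.62306 m along the incline.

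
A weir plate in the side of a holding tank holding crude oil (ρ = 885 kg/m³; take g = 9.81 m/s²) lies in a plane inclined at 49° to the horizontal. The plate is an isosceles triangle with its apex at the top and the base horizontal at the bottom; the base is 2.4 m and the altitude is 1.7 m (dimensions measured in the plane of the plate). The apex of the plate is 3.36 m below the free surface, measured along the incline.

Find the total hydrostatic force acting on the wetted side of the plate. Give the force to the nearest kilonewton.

F ≈ 60 kN

γ = ρg = 885 × 9.81 / 1000 = 8.68185 kN/m³.
Let θ = 49° be the plate's angle to the horizontal; measure y along the incline from where the plane meets the free surface. Vertical depth h = y·sinθ with sinθ = 0.754710.
With the apex up, the centroid sits 2h/3 = 2 × 1.7/3 = 1.13333 m below the apex, so y_c = 3.36 + 1.13333 = 4.49333 m and h_c = 4.49333 × 0.754710 = 3.39116 m.
A = ½ × 2.4 × 1.7 = 2.04 m².
Resultant F = γ·h_c·A = 8.68185 × 3.39116 × 2.04 = 60.0607 kN.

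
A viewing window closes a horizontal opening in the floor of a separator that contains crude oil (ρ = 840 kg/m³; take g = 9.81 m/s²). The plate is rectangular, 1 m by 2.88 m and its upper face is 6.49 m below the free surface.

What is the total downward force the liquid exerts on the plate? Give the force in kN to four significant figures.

γ = ρg = 840 × 9.81 / 1000 = 8.2404 kN/m³.
The plate is horizontal, so pressure is uniform at p = γ·h = 8.2404 × 6.49 = 53.4802 kN/m².
A = 1 × 2.88 = 2.88 m².
F = p·A = 53.4802 × 2.88 = 154.023 kN.

F ≈ 154.0 kN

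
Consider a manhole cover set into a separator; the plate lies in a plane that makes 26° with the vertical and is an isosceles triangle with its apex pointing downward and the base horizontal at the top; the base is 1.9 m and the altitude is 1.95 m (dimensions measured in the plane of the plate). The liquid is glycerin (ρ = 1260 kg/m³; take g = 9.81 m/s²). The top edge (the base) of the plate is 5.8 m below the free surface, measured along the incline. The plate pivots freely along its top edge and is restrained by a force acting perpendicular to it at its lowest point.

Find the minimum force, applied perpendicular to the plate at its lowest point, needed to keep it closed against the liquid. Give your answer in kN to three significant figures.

γ = ρg = 1260 × 9.81 / 1000 = 12.3606 kN/m³.
The plate makes 26° with the vertical, i.e. θ = 90° − 26° = 64° to the horizontal. Measuring y along the incline from the free-surface line, vertical depth h = y·sinθ with sinθ = 0.898794.
With the apex down, the centroid sits h/3 = 1.95/3 = 0.65 m below the base (the top edge), so y_c = 5.8 + 0.65 = 6.45 m and h_c = 6.45 × 0.898794 = 5.79722 m.
A = ½ × 1.9 × 1.95 = 1.8525 m².
Resultant F = γ·h_c·A = 12.3606 × 5.79722 × 1.8525 = 132.745 kN.
I_c = b·h³/36 = 1.9 × 1.95³/36 = 0.391341 m⁴.
Centre of pressure: y_p = y_c + I_c/(y_c·A) = 6.45 + 0.391341/(6.45 × 1.8525) = 6.45 + 0.032752 = 6.48275 m along the plane.
The resultant acts 0.65 + 0.032752 = 0.682752 m (along the plate) below the hinge at the top edge, so the moment about the hinge is M = F × 0.682752 = 132.745 × 0.682752 = 90.6319 kN·m.
A normal force at the bottom, 1.95 m from the hinge, must supply this moment: P = 90.6319/1.95 = 46.4779 kN.

P ≈ 46.5 kN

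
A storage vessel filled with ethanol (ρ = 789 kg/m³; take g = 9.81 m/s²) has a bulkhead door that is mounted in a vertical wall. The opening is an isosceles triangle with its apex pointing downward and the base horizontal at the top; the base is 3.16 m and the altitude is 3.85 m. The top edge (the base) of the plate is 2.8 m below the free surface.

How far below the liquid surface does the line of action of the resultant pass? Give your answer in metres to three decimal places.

h_p = 4.285 m

γ = ρg = 789 × 9.81 / 1000 = 7.74009 kN/m³.
With the apex down, the centroid sits h/3 = 3.85/3 = 1.28333 m below the base (the top edge), so the centroid depth is h_c = 2.8 + 1.28333 = 4.08333 m.
A = ½ × 3.16 × 3.85 = 6.083 m².
Resultant F = γ·h_c·A = 7.74009 × 4.08333 × 6.083 = 192.255 kN.
I_c = b·h³/36 = 3.16 × 3.85³/36 = 5.00918 m⁴.
Centre of pressure: y_p = y_c + I_c/(y_c·A) = 4.08333 + 5.00918/(4.08333 × 6.083) = 4.08333 + 0.201667 = 4.285 m along the plane.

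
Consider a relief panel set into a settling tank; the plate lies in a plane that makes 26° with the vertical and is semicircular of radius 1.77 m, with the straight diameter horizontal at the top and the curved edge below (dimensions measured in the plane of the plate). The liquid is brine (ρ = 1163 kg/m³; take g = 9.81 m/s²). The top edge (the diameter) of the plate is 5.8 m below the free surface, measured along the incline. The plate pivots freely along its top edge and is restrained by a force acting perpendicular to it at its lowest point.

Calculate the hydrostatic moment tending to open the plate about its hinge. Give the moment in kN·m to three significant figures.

M ≈ 259 kN·m

γ = ρg = 1163 × 9.81 / 1000 = 11.40903 kN/m³.
The plate makes 26° with the vertical, i.e. θ = 90° − 26° = 64° to the horizontal. Measuring y along the incline from the free-surface line, vertical depth h = y·sinθ with sinθ = 0.898794.
The centroid of a semicircle lies 4r/(3π) = 0.751211 m from the diameter, here below the top edge, so y_c = 5.8 + 0.751211 = 6.55121 m and h_c = 6.55121 × 0.898794 = 5.88819 m.
A = πr²/2 = π × 1.77²/2 = 4.92115 m².
Resultant F = γ·h_c·A = 11.40903 × 5.88819 × 4.92115 = 330.596 kN.
I_c = (π/8 − 8/(9π))·r⁴ = 0.109757 × 1.77⁴ = 1.07727 m⁴.
Centre of pressure: y_p = y_c + I_c/(y_c·A) = 6.55121 + 1.07727/(6.55121 × 4.92115) = 6.55121 + 0.0334146 = 6.58462 m along the plane.
The resultant acts 0.751211 + 0.0334146 = 0.784626 m (along the plate) below the hinge at the top edge, so the moment about the hinge is M = F × 0.784626 = 330.596 × 0.784626 = 259.394 kN·m.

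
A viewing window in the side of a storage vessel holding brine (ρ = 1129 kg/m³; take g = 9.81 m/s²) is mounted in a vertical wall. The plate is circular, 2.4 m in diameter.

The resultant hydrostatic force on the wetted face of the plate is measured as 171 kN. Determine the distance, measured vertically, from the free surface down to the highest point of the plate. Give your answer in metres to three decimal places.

d_top ≈ 2.213 m

γ = ρg = 1129 × 9.81 / 1000 = 11.07549 kN/m³.
A = π(1.2)² = 4.52389 m².
From F = γ·h_c·A, the centroid depth is h_c = 171/(11.07549 × 4.52389) = 3.41288 m.
The centroid is at the centre, 1.2 m below the top of the plate, so the highest point sits at h_top = 3.41288 − 1.2 = 2.21288 m below the surface.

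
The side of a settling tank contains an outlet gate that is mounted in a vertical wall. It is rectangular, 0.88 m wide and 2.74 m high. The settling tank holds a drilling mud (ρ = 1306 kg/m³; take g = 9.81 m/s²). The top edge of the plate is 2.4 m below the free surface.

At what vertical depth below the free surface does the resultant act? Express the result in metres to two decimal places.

γ = ρg = 1306 × 9.81 / 1000 = 12.81186 kN/m³.
The centroid lies 2.74/2 = 1.37 m below the top edge, so the centroid depth is h_c = 2.4 + 1.37 = 3.77 m.
A = 0.88 × 2.74 = 2.4112 m².
Resultant F = γ·h_c·A = 12.81186 × 3.77 × 2.4112 = 116.463 kN.
I_c = b·h³/12 = 0.88 × 2.74³/12 = 1.50853 m⁴.
Centre of pressure: y_p = y_c + I_c/(y_c·A) = 3.77 + 1.50853/(3.77 × 2.4112) = 3.77 + 0.165951 = 3.93595 m along the plane.

h_p = 3.94 m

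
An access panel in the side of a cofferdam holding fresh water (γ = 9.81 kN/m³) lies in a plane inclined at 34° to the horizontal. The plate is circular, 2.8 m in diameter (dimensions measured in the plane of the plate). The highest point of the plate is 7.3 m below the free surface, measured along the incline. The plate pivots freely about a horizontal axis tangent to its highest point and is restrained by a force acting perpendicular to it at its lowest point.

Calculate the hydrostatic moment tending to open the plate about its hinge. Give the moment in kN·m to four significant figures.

γ = 9.81 kN/m³.
Let θ = 34° be the plate's angle to the horizontal; measure y along the incline from where the plane meets the free surface. Vertical depth h = y·sinθ with sinθ = 0.559193.
The centroid is at the centre, 1.4 m below the top of the plate, so y_c = 7.3 + 1.4 = 8.7 m and h_c = 8.7 × 0.559193 = 4.86498 m.
A = π(1.4)² = 6.15752 m².
Resultant F = γ·h_c·A = 9.81 × 4.86498 × 6.15752 = 293.87 kN.
I_c = πr⁴/4 = π × 1.4⁴/4 = 3.01719 m⁴.
Centre of pressure: y_p = y_c + I_c/(y_c·A) = 8.7 + 3.01719/(8.7 × 6.15752) = 8.7 + 0.0563219 = 8.75632 m along the plane.
The resultant acts 1.4 + 0.0563219 = 1.45632 m (along the plate) below the hinge at the top edge, so the moment about the hinge is M = F × 1.45632 = 293.87 × 1.45632 = 427.969 kN·m.

M ≈ 428.0 kN·m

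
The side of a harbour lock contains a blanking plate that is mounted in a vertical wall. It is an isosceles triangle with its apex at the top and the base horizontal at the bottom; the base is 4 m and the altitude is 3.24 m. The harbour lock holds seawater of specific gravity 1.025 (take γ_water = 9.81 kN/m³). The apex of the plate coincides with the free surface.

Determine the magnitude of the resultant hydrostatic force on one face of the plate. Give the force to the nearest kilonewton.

γ = 1.025 × 9.81 = 10.05525 kN/m³.
With the apex up, the centroid sits 2h/3 = 2 × 3.24/3 = 2.16 m below the apex, so the centroid depth is h_c = 2.16 m.
A = ½ × 4 × 3.24 = 6.48 m².
Resultant F = γ·h_c·A = 10.05525 × 2.16 × 6.48 = 140.741 kN.

F ≈ 141 kN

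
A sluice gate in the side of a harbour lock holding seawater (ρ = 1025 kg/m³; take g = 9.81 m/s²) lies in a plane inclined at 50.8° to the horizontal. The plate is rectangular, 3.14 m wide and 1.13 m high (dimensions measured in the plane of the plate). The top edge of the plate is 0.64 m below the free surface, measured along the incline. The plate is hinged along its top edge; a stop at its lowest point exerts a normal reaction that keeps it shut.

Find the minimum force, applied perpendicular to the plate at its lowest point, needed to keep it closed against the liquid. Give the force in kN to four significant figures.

P ≈ 19.26 kN

γ = ρg = 1025 × 9.81 / 1000 = 10.05525 kN/m³.
Let θ = 50.8° be the plate's angle to the horizontal; measure y along the incline from where the plane meets the free surface. Vertical depth h = y·sinθ with sinθ = 0.774944.
The centroid lies 1.13/2 = 0.565 m below the top edge, so y_c = 0.64 + 0.565 = 1.205 m and h_c = 1.205 × 0.774944 = 0.933808 m.
A = 3.14 × 1.13 = 3.5482 m².
Resultant F = γ·h_c·A = 10.05525 × 0.933808 × 3.5482 = 33.3164 kN.
I_c = b·h³/12 = 3.14 × 1.13³/12 = 0.377558 m⁴.
Centre of pressure: y_p = y_c + I_c/(y_c·A) = 1.205 + 0.377558/(1.205 × 3.5482) = 1.205 + 0.0883057 = 1.29331 m along the plane.
The resultant acts 0.565 + 0.0883057 = 0.653306 m (along the plate) below the hinge at the top edge, so the moment about the hinge is M = F × 0.653306 = 33.3164 × 0.653306 = 21.7658 kN·m.
A normal force at the bottom, 1.13 m from the hinge, must supply this moment: P = 21.7658/1.13 = 19.2618 kN.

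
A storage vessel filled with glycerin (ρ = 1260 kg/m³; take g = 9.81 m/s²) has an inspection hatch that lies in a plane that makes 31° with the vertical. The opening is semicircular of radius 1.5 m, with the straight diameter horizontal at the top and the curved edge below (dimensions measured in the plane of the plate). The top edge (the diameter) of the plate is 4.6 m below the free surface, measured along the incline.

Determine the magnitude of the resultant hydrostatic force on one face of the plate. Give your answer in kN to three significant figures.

γ = ρg = 1260 × 9.81 / 1000 = 12.3606 kN/m³.
The plate makes 31° with the vertical, i.e. θ = 90° − 31° = 59° to the horizontal. Measuring y along the incline from the free-surface line, vertical depth h = y·sinθ with sinθ = 0.857167.
The centroid of a semicircle lies 4r/(3π) = 0.63662 m from the diameter, here below the top edge, so y_c = 4.6 + 0.63662 = 5.23662 m and h_c = 5.23662 × 0.857167 = 4.48866 m.
A = πr²/2 = π × 1.5²/2 = 3.53429 m².
Resultant F = γ·h_c·A = 12.3606 × 4.48866 × 3.53429 = 196.091 kN.

F ≈ 196 kN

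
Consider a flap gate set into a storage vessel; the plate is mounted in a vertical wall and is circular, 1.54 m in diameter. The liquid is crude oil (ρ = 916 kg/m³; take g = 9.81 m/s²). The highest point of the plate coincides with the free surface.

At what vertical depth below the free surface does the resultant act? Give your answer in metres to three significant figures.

h_p = 0.963 m

γ = ρg = 916 × 9.81 / 1000 = 8.98596 kN/m³.
The centroid is at the centre, 0.77 m below the top of the plate, so the centroid depth is h_c = 0.77 m.
A = π(0.77)² = 1.86265 m².
Resultant F = γ·h_c·A = 8.98596 × 0.77 × 1.86265 = 12.888 kN.
I_c = πr⁴/4 = π × 0.77⁴/4 = 0.276091 m⁴.
Centre of pressure: y_p = y_c + I_c/(y_c·A) = 0.77 + 0.276091/(0.77 × 1.86265) = 0.77 + 0.1925 = 0.9625 m along the plane.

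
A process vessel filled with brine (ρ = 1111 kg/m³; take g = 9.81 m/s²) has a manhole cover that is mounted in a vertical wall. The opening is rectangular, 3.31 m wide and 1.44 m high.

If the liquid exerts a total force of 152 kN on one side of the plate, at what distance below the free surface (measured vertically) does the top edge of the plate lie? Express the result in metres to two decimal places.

γ = ρg = 1111 × 9.81 / 1000 = 10.89891 kN/m³.
A = 3.31 × 1.44 = 4.7664 m².
From F = γ·h_c·A, the centroid depth is h_c = 152/(10.89891 × 4.7664) = 2.92597 m.
The centroid lies 1.44/2 = 0.72 m below the top edge, so the top edge sits at h_top = 2.92597 − 0.72 = 2.20597 m below the surface.

d_top ≈ 2.21 m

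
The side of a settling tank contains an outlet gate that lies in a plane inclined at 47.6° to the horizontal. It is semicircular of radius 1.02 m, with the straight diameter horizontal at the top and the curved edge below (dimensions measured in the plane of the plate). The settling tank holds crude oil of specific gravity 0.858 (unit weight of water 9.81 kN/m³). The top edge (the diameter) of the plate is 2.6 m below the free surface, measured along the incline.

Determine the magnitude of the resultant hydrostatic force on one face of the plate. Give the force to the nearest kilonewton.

γ = 0.858 × 9.81 = 8.41698 kN/m³.
Let θ = 47.6° be the plate's angle to the horizontal; measure y along the incline from where the plane meets the free surface. Vertical depth h = y·sinθ with sinθ = 0.738455.
The centroid of a semicircle lies 4r/(3π) = 0.432901 m from the diameter, here below the top edge, so y_c = 2.6 + 0.432901 = 3.0329 m and h_c = 3.0329 × 0.738455 = 2.23966 m.
A = πr²/2 = π × 1.02²/2 = 1.63426 m².
Resultant F = γ·h_c·A = 8.41698 × 2.23966 × 1.63426 = 30.8077 kN.

F ≈ 31 kN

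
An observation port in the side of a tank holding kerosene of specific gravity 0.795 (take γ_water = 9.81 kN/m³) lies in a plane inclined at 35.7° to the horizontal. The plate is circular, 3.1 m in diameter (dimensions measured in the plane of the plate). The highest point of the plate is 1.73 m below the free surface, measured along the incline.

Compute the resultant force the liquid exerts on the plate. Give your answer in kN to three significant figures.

γ = 0.795 × 9.81 = 7.79895 kN/m³.
Let θ = 35.7° be the plate's angle to the horizontal; measure y along the incline from where the plane meets the free surface. Vertical depth h = y·sinθ with sinθ = 0.583541.
The centroid is at the centre, 1.55 m below the top of the plate, so y_c = 1.73 + 1.55 = 3.28 m and h_c = 3.28 × 0.583541 = 1.91401 m.
A = π(1.55)² = 7.54768 m².
Resultant F = γ·h_c·A = 7.79895 × 1.91401 × 7.54768 = 112.666 kN.

F ≈ 113 kN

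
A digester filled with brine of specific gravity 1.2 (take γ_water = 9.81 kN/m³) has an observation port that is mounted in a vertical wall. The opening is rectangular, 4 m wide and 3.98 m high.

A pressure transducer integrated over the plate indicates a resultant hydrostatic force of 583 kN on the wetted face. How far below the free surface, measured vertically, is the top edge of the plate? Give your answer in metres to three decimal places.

d_top ≈ 1.121 m

γ = 1.2 × 9.81 = 11.772 kN/m³.
A = 4 × 3.98 = 15.92 m².
From F = γ·h_c·A, the centroid depth is h_c = 583/(11.772 × 15.92) = 3.11082 m.
The centroid lies 3.98/2 = 1.99 m below the top edge, so the top edge sits at h_top = 3.11082 − 1.99 = 1.12082 m below the surface.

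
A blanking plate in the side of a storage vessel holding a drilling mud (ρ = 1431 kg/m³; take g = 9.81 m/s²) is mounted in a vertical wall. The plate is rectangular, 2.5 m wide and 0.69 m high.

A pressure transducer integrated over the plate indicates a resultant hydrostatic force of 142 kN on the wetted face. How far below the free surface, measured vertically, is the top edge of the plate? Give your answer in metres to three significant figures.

d_top ≈ 5.52 m

γ = ρg = 1431 × 9.81 / 1000 = 14.03811 kN/m³.
A = 2.5 × 0.69 = 1.725 m².
From F = γ·h_c·A, the centroid depth is h_c = 142/(14.03811 × 1.725) = 5.86395 m.
The centroid lies 0.69/2 = 0.345 m below the top edge, so the top edge sits at h_top = 5.86395 − 0.345 = 5.51895 m below the surface.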